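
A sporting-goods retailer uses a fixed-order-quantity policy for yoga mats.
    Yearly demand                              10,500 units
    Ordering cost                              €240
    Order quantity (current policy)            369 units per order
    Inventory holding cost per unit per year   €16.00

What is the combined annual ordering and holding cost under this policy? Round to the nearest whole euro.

Orders/yr = 10,500/369 = 28.455; ordering cost = 28.455 × €240 = €6,829.27
Average inventory = 369/2 = 184.5; holding cost = 184.5 × €16 = €2,952.00
Total = €6,829.27 + €2,952.00 = €9,781.27

€9,781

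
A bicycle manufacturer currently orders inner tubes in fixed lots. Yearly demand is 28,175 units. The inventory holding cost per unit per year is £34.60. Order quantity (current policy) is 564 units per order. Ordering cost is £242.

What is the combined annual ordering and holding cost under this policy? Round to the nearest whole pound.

£21,846

Annual ordering cost = (D/Q)·S = (28,175/564) × 242 = £12,089.27
Annual holding cost  = (Q/2)·H = (564/2) × 34.6 = £9,757.20
Total = £12,089.27 + £9,757.20 = £21,846.47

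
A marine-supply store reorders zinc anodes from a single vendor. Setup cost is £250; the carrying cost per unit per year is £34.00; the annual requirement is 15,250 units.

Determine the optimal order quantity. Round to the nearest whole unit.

474 units

EOQ = √(2DS/H) = √(2 × 15,250 × 250 / 34)
    = √(224,264.71) ≈ 473.57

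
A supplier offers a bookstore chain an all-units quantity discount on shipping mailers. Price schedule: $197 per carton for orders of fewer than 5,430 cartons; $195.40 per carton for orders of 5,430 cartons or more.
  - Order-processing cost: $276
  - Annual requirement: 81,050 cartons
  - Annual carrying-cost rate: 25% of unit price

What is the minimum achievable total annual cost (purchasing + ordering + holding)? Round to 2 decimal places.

H₁ = 25%×$197 = $49.2500;  H₂ = 25%×$195.40 = $48.8500
EOQ₁ = √(2×81,050×276/49.2500) = 953.11  (< 5,430, feasible at tier 1)
EOQ₂ = √(2×81,050×276/48.8500) = 957.00  (< 5,430 → use Q = 5,430 at tier-2 price)
TC(tier 1 (EOQ₁), Q≈953.1) = $16,013,790.66
TC(tier 2, Q≈5,430.0) = $15,973,917.42
Minimum at tier 2: $15,973,917.42

$15,973,917.42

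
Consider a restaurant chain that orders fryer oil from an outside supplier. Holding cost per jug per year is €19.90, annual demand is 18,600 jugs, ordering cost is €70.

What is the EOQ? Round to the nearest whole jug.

EOQ = √(2DS/H) = √(2 × 18,600 × 70 / 19.9)
    = √(130,854.27) ≈ 361.74

362 jugs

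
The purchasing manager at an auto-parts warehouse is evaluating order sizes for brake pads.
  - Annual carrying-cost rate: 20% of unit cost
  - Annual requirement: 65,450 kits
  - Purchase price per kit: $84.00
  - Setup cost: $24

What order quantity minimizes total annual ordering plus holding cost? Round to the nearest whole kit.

432 kits

Holding cost per kit per year: H = 20% × $84 = $16.8000
Q* = √(2·D·S / H) = √(2·65,450·24 / 16.8) = √187,000.0 ≈ 432.43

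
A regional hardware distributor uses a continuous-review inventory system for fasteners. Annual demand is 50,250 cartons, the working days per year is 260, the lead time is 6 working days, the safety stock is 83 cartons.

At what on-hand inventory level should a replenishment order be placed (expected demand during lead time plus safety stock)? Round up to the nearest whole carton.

1,243 cartons

Daily demand d = 50,250 / 260 = 193.269 cartons/day
Demand during lead time = 193.269 × 6 = 1,159.62
Reorder point = 1,159.62 + 83 = 1,242.62 → round up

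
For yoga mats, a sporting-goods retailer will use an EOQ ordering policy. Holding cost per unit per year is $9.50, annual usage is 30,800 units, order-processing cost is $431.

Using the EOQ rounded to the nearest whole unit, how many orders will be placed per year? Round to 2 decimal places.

18.42 orders per year

EOQ = √(2DS/H) = √(2 × 30,800 × 431 / 9.5)
    = √(2,794,694.74) ≈ 1,671.73 → Q = 1,672
N = D/Q = 30,800/1,672 ≈ 18.421 orders/yr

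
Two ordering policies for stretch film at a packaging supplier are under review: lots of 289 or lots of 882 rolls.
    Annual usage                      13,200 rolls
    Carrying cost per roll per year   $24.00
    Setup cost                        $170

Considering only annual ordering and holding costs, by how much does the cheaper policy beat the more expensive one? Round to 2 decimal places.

$1,895.51

TC(Q) = (D/Q)S + (Q/2)H
TC(289) = (13,200/289)×170 + (289/2)×24 = $11,232.71
TC(882) = (13,200/882)×170 + (882/2)×24 = $13,128.22
|ΔTC| = |$11,232.71 − $13,128.22| = $1,895.51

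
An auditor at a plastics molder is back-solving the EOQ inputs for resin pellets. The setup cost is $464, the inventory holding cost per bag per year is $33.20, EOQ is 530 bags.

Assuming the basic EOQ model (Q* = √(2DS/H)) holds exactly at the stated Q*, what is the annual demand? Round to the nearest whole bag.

From Q* = √(2DS/H) ⇒ Q*² = 2DS/H.
D = Q²H / (2S) = 530² × 33.2 / (2 × 464) = 10,049.44

10,049 bags per year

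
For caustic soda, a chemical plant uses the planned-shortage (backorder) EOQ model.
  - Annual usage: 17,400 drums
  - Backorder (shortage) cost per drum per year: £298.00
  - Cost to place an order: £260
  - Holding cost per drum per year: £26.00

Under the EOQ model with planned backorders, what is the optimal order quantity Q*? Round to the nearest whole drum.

Q* = √(2DS/H) · √((H + b)/b)
   = √(2 × 17,400 × 260 / 26) · √((26 + 298) / 298)
   = 589.915 × 1.0427 ≈ 615.11

615 drums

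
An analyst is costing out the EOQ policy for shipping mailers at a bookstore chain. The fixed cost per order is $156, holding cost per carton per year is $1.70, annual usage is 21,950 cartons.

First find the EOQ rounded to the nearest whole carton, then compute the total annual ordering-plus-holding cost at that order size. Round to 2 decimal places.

$3,412.08

Q* = √(2·D·S / H) = √(2·21,950·156 / 1.7) = √4,028,470.6 ≈ 2,007.11 → Q = 2,007 cartons
Ordering: D/Q × S = 21,950/2,007 × $156 = $1,706.13
Holding:  Q/2 × H = 2,007/2 × $1.7 = $1,705.95
Total = $1,706.13 + $1,705.95 = $3,412.08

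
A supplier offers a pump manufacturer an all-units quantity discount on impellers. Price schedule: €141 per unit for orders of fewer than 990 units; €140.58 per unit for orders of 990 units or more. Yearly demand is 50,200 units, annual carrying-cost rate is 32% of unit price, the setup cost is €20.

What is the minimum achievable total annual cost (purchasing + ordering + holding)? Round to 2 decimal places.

€7,080,398.01

H₁ = 32%×€141 = €45.1200;  H₂ = 32%×€140.58 = €44.9856
EOQ₁ = √(2×50,200×20/45.1200) = 210.96  (< 990, feasible at tier 1)
EOQ₂ = √(2×50,200×20/44.9856) = 211.27  (< 990 → use Q = 990 at tier-2 price)
TC(tier 1 (EOQ₁), Q≈211.0) = €7,087,718.45
TC(tier 2, Q≈990.0) = €7,080,398.01
Minimum at tier 2: €7,080,398.01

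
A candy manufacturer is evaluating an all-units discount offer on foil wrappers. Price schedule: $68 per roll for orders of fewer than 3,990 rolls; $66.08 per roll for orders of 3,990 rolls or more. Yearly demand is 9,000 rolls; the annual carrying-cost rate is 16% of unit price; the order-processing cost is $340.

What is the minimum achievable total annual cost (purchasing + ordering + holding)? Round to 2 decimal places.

H₁ = 16%×$68 = $10.8800;  H₂ = 16%×$66.08 = $10.5728
EOQ₁ = √(2×9,000×340/10.8800) = 750.00  (< 3,990, feasible at tier 1)
EOQ₂ = √(2×9,000×340/10.5728) = 760.82  (< 3,990 → use Q = 3,990 at tier-2 price)
TC(tier 1 (EOQ₁), Q≈750.0) = $620,160.00
TC(tier 2, Q≈3,990.0) = $616,579.65
Minimum at tier 2: $616,579.65

$616,579.65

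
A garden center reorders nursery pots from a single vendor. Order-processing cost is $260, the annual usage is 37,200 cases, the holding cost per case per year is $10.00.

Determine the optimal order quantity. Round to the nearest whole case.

Q* = √(2·D·S / H) = √(2·37,200·260 / 10) = √1,934,400.0 ≈ 1,390.83

1,391 cases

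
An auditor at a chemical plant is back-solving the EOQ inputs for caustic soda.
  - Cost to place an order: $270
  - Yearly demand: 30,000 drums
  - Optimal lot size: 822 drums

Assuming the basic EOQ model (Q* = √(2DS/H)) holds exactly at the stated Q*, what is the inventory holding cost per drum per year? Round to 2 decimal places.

$23.98

From Q* = √(2DS/H) ⇒ Q*² = 2DS/H.
H = 2DS / Q² = 2 × 30,000 × 270 / 822² = 23.9757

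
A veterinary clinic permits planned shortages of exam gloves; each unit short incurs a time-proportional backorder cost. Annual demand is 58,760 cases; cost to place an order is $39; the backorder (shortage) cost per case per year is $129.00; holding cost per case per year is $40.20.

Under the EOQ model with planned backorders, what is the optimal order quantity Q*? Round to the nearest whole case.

Basic EOQ = √(2·58,760·39/40.2) = 337.657
Backorder adjustment √((H+b)/b) = √((40.2+129)/129) = 1.1453
Q* = 337.657 × 1.1453 ≈ 386.71

387 cases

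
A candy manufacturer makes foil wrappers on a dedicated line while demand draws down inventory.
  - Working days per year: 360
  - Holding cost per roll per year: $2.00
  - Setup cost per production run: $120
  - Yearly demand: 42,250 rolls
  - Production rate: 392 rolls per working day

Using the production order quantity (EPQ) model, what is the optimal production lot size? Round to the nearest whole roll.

2,690 rolls

d = 42,250/360 = 117.3611 rolls/day;  effective holding cost H(1 − d/p) = 2·(1 − 117.3611/392) = 1.40122
Q* = √(2DS / H_eff) = √(2·42,250·120 / 1.40122) ≈ 2,690.08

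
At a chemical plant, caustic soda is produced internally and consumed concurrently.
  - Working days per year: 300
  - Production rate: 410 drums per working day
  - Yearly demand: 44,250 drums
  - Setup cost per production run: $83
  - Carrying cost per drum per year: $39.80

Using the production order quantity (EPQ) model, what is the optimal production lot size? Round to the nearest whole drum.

537 drums

Daily demand d = 44,250/300 = 147.500; p = 410; 1 − d/p = 0.64024
EPQ = √(2DS / (H(1 − d/p)))
    = √(2 × 44,250 × 83 / (39.8 × 0.64024)) ≈ 536.90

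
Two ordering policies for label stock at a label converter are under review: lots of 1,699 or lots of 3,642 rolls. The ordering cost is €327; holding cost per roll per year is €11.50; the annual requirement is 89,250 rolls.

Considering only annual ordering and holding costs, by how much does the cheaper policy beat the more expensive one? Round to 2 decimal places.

€2,008.03

Annual cost at Q: ordering D·S/Q plus holding Q·H/2.
TC(1,699) = (89,250/1,699)×327 + (1,699/2)×11.5 = €26,946.85
TC(3,642) = (89,250/3,642)×327 + (3,642/2)×11.5 = €28,954.89
Cheaper: Q = 1,699.  Difference = €2,008.03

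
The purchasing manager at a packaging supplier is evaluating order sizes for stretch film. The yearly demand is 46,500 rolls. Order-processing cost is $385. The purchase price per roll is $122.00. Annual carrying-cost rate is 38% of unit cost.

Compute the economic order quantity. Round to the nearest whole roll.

879 rolls

H = i·C = 0.38 × $122 = $46.3600 per roll-year
EOQ = √(2DS/H) = √(2 × 46,500 × 385 / 46.36)
    = √(772,325.28) ≈ 878.82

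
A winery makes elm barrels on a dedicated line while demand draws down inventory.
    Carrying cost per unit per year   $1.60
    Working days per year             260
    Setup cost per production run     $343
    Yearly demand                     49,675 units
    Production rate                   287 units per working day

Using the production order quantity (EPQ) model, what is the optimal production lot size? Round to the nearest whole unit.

Daily demand d = 49,675/260 = 191.058; p = 287; 1 − d/p = 0.33429
EPQ = √(2DS / (H(1 − d/p)))
    = √(2 × 49,675 × 343 / (1.6 × 0.33429)) ≈ 7,981.91

7,982 units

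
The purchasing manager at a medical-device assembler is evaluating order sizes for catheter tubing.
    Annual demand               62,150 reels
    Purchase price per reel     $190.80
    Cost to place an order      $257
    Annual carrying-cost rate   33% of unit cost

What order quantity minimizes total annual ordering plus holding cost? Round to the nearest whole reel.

712 reels

H = i·C = 0.33 × $190.8 = $62.9640 per reel-year
EOQ = √(2DS/H) = √(2 × 62,150 × 257 / 62.964)
    = √(507,355.00) ≈ 712.29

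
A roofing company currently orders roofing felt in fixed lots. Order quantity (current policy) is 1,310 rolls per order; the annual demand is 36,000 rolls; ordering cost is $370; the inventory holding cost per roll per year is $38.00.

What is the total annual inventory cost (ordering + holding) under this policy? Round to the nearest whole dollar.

$35,058

Annual ordering cost = (D/Q)·S = (36,000/1,310) × 370 = $10,167.94
Annual holding cost  = (Q/2)·H = (1,310/2) × 38 = $24,890.00
Total = $10,167.94 + $24,890.00 = $35,057.94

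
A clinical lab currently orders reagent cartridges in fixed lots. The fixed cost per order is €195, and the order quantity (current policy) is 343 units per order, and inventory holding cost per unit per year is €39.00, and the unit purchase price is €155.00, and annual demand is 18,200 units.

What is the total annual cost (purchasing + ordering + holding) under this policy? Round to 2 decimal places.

Orders/yr = 18,200/343 = 53.061; ordering cost = 53.061 × €195 = €10,346.94
Average inventory = 343/2 = 171.5; holding cost = 171.5 × €39 = €6,688.50
Purchase cost = D·C = 18,200 × 155 = €2,821,000.00
Total = €10,346.94 + €6,688.50 + €2,821,000.00 = €2,838,035.44

€2,838,035.44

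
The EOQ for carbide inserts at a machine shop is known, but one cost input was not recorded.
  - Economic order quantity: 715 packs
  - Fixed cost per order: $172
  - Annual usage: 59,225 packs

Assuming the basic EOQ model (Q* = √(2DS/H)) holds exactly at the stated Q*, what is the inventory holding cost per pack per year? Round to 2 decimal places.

$39.85

Since Q* = (2DS/H)^½, squaring gives Q*²·H = 2DS.
H = 2DS / Q² = 2 × 59,225 × 172 / 715² = 39.8521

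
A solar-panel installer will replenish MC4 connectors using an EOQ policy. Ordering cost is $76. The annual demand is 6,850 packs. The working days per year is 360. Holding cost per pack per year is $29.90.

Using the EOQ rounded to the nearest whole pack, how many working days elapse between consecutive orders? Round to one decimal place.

9.8 days

Optimal lot size Q* = (2 × 6,850 × $76 / $29.9)^½ ≈ 186.61 → Q = 187 packs
T = Q/D × 360 days = 187/6,850 × 360 = 9.828 days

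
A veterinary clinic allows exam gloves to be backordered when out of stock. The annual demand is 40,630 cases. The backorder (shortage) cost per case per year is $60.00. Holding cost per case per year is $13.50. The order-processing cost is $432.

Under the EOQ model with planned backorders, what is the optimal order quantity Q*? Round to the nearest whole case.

Basic EOQ = √(2·40,630·432/13.5) = 1,612.551
Backorder adjustment √((H+b)/b) = √((13.5+60)/60) = 1.1068
Q* = 1,612.551 × 1.1068 ≈ 1,784.77

1,785 cases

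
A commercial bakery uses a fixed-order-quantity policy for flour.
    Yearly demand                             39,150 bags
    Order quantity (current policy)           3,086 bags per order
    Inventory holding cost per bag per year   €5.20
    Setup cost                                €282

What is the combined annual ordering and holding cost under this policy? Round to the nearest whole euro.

€11,601

Annual ordering cost = (D/Q)·S = (39,150/3,086) × 282 = €3,577.54
Annual holding cost  = (Q/2)·H = (3,086/2) × 5.2 = €8,023.60
Total = €3,577.54 + €8,023.60 = €11,601.14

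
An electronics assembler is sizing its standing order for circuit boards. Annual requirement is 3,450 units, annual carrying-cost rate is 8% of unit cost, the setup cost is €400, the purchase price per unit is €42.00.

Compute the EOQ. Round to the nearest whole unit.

906 units

Holding cost per unit per year: H = 8% × €42 = €3.3600
Q* = √(2·D·S / H) = √(2·3,450·400 / 3.36) = √821,428.6 ≈ 906.33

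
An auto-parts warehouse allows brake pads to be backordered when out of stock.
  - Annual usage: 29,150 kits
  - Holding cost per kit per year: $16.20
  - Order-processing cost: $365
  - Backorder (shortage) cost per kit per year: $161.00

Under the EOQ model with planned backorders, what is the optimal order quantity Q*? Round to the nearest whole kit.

1,202 kits

Q* = √(2DS/H) · √((H + b)/b)
   = √(2 × 29,150 × 365 / 16.2) · √((16.2 + 161) / 161)
   = 1,146.102 × 1.0491 ≈ 1,202.38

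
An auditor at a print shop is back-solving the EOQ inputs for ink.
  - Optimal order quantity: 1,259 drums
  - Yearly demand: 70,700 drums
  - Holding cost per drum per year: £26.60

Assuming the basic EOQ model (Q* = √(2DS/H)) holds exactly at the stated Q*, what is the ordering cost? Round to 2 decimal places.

From Q* = √(2DS/H) ⇒ Q*² = 2DS/H.
S = Q²H / (2D) = 1,259² × 26.6 / (2 × 70,700) = 298.1836

£298.18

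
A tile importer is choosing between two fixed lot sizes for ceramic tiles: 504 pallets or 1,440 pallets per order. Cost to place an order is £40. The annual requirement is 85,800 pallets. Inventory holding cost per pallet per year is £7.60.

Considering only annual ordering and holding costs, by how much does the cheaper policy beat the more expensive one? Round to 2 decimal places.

Annual cost at Q: ordering D·S/Q plus holding Q·H/2.
TC(504) = (85,800/504)×40 + (504/2)×7.6 = £8,724.72
TC(1,440) = (85,800/1,440)×40 + (1,440/2)×7.6 = £7,855.33
Lots of 1,440 are cheaper by £869.39.

£869.39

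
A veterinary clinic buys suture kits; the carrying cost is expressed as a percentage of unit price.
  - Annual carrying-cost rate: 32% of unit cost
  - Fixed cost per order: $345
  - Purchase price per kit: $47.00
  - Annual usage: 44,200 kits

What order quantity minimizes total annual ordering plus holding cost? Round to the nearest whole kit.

1,424 kits

H = i·C = 0.32 × $47 = $15.0400 per kit-year
2DS/H = 2·44,200·345/15.04 = 2,027,792.55
EOQ = √2,027,792.55 ≈ 1,424.01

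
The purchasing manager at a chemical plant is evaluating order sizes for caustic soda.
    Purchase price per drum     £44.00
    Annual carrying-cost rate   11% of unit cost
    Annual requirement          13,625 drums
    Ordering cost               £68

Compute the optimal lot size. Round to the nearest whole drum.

619 drums

H = i·C = 0.11 × £44 = £4.8400 per drum-year
2DS/H = 2·13,625·68/4.84 = 382,851.24
EOQ = √382,851.24 ≈ 618.75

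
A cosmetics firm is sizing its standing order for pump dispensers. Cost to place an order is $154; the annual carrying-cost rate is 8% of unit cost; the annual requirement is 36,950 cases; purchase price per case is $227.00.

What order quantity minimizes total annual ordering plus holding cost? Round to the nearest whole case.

792 cases

Carrying cost H = $227 × 8% = $18.1600/case/yr
Q* = √(2·D·S / H) = √(2·36,950·154 / 18.16) = √626,685.0 ≈ 791.63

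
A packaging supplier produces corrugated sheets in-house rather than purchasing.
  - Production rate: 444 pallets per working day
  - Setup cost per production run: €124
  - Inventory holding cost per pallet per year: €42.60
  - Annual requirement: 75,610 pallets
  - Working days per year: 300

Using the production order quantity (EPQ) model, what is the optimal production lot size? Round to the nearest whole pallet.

1,009 pallets

d = 75,610/300 = 252.0333 pallets/day;  effective holding cost H(1 − d/p) = 42.6·(1 − 252.0333/444) = 18.41842
Q* = √(2DS / H_eff) = √(2·75,610·124 / 18.41842) ≈ 1,009.00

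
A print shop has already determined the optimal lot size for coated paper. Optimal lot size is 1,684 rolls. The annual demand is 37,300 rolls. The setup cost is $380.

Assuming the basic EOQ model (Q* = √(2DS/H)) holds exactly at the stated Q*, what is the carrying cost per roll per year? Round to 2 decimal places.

EOQ relation: Q² = 2DS/H, so rearrange for the unknown.
H = 2DS / Q² = 2 × 37,300 × 380 / 1,684² = 9.9963

$10.00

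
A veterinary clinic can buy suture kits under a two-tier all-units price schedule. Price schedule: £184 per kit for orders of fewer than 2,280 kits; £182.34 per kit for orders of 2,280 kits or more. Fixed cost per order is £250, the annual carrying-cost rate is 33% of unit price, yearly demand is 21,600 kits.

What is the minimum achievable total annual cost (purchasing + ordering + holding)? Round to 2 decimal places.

H₁ = 33%×£184 = £60.7200;  H₂ = 33%×£182.34 = £60.1722
EOQ₁ = √(2×21,600×250/60.7200) = 421.74  (< 2,280, feasible at tier 1)
EOQ₂ = √(2×21,600×250/60.1722) = 423.66  (< 2,280 → use Q = 2,280 at tier-2 price)
TC(tier 1 (EOQ₁), Q≈421.7) = £4,000,008.12
TC(tier 2, Q≈2,280.0) = £4,009,508.73
Minimum at tier 1 (EOQ₁): £4,000,008.12

£4,000,008.12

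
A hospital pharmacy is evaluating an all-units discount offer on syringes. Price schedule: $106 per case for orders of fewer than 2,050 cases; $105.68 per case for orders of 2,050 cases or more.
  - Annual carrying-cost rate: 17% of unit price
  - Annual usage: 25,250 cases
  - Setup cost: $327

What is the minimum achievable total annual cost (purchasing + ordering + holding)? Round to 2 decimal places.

$2,690,862.42

H₁ = 17%×$106 = $18.0200;  H₂ = 17%×$105.68 = $17.9656
EOQ₁ = √(2×25,250×327/18.0200) = 957.29  (< 2,050, feasible at tier 1)
EOQ₂ = √(2×25,250×327/17.9656) = 958.74  (< 2,050 → use Q = 2,050 at tier-2 price)
TC(tier 1 (EOQ₁), Q≈957.3) = $2,693,750.31
TC(tier 2, Q≈2,050.0) = $2,690,862.42
Minimum at tier 2: $2,690,862.42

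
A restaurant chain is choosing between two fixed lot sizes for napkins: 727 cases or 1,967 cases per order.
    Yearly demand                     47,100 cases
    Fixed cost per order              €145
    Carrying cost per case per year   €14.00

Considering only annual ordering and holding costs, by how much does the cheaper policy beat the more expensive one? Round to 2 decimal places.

Annual cost at Q: ordering D·S/Q plus holding Q·H/2.
TC(727) = (47,100/727)×145 + (727/2)×14 = €14,483.09
TC(1,967) = (47,100/1,967)×145 + (1,967/2)×14 = €17,241.04
|ΔTC| = |€14,483.09 − €17,241.04| = €2,757.95

€2,757.95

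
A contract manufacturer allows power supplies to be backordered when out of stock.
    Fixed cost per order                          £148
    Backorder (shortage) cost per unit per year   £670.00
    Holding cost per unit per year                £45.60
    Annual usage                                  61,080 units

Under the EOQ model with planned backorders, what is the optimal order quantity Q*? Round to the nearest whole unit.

651 units

Q* = √(2DS/H) · √((H + b)/b)
   = √(2 × 61,080 × 148 / 45.6) · √((45.6 + 670) / 670)
   = 629.670 × 1.0335 ≈ 650.74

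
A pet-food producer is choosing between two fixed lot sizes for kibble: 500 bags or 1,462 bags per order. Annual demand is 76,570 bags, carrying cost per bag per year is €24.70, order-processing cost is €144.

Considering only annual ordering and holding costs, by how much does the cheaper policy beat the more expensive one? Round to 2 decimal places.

TC(Q) = (D/Q)S + (Q/2)H
TC(500) = (76,570/500)×144 + (500/2)×24.7 = €28,227.16
TC(1,462) = (76,570/1,462)×144 + (1,462/2)×24.7 = €25,597.48
|ΔTC| = |€28,227.16 − €25,597.48| = €2,629.68

€2,629.68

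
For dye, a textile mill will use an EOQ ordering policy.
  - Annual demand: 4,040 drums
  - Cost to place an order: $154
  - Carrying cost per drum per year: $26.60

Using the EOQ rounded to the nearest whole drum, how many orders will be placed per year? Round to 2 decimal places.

EOQ = √(2DS/H) = √(2 × 4,040 × 154 / 26.6)
    = √(46,778.95) ≈ 216.28 → Q = 216
N = D/Q = 4,040/216 ≈ 18.704 orders/yr

18.70 orders per year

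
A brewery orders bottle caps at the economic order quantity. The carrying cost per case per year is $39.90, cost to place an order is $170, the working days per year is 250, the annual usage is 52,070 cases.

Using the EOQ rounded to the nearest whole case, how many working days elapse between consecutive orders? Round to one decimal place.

EOQ = √(2DS/H) = √(2 × 52,070 × 170 / 39.9)
    = √(443,704.26) ≈ 666.11 → Q = 666 cases
Cycle time = (working days × Q)/D = (250 × 666) / 52,070 = 3.198 days

3.2 days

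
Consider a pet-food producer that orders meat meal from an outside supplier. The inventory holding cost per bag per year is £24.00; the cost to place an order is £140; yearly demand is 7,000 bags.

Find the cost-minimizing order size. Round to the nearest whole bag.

286 bags

Optimal lot size Q* = (2 × 7,000 × £140 / £24)^½ ≈ 285.77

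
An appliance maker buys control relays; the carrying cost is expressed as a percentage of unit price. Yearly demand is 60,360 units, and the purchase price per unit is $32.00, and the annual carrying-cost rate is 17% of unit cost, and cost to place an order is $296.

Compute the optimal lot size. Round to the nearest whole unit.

Holding cost per unit per year: H = 17% × $32 = $5.4400
2DS/H = 2·60,360·296/5.44 = 6,568,588.24
EOQ = √6,568,588.24 ≈ 2,562.93

2,563 units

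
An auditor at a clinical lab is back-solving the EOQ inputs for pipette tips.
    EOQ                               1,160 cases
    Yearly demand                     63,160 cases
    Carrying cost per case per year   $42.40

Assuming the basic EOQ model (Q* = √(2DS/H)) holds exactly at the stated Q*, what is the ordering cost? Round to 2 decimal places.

$451.66

EOQ relation: Q² = 2DS/H, so rearrange for the unknown.
S = Q²H / (2D) = 1,160² × 42.4 / (2 × 63,160) = 451.6580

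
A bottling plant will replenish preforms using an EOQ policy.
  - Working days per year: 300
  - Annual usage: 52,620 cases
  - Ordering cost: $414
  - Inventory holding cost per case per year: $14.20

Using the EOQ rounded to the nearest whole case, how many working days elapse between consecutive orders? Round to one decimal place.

2DS/H = 2·52,620·414/14.2 = 3,068,264.79
EOQ = √3,068,264.79 ≈ 1,751.65 → Q = 1,752 cases
Cycle time = (working days × Q)/D = (300 × 1,752) / 52,620 = 9.989 days

10.0 days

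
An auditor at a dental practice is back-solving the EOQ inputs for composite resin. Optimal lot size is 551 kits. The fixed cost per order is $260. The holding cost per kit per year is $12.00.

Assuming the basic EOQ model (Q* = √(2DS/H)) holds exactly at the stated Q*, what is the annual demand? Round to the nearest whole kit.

7,006 kits per year

EOQ relation: Q² = 2DS/H, so rearrange for the unknown.
D = Q²H / (2S) = 551² × 12 / (2 × 260) = 7,006.18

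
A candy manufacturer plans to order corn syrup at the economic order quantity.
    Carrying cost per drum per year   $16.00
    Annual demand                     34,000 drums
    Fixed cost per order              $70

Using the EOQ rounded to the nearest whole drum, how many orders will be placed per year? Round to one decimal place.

2DS/H = 2·34,000·70/16 = 297,500.00
EOQ = √297,500.00 ≈ 545.44 → Q = 545
Orders per year = D/Q = 34,000 / 545 = 62.385

62.4 orders per year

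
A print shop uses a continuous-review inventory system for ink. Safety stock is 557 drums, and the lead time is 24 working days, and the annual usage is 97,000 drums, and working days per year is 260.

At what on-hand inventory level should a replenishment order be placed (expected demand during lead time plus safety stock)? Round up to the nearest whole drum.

9,511 drums

Daily demand d = 97,000 / 260 = 373.077 drums/day
Demand during lead time = 373.077 × 24 = 8,953.85
Reorder point = 8,953.85 + 557 = 9,510.85 → round up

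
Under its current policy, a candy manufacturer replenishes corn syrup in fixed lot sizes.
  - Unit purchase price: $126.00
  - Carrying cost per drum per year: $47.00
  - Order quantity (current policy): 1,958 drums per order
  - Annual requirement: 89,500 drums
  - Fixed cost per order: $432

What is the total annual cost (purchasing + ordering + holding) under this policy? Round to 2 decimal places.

$11,342,759.68

Orders/yr = 89,500/1,958 = 45.710; ordering cost = 45.710 × $432 = $19,746.68
Average inventory = 1,958/2 = 979; holding cost = 979 × $47 = $46,013.00
Purchase cost = D·C = 89,500 × 126 = $11,277,000.00
Total = $19,746.68 + $46,013.00 + $11,277,000.00 = $11,342,759.68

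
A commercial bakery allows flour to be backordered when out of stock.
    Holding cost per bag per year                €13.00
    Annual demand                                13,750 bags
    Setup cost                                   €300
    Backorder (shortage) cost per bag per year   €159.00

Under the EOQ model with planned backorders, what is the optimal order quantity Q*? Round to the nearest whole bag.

Basic EOQ = √(2·13,750·300/13) = 796.628
Backorder adjustment √((H+b)/b) = √((13+159)/159) = 1.0401
Q* = 796.628 × 1.0401 ≈ 828.55

829 bags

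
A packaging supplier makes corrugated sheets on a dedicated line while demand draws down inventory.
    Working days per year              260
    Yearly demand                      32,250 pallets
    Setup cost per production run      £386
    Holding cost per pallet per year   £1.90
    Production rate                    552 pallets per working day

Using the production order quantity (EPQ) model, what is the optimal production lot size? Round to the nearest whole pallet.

d = 32,250/260 = 124.0385 pallets/day;  effective holding cost H(1 − d/p) = 1.9·(1 − 124.0385/552) = 1.47306
Q* = √(2DS / H_eff) = √(2·32,250·386 / 1.47306) ≈ 4,111.16

4,111 pallets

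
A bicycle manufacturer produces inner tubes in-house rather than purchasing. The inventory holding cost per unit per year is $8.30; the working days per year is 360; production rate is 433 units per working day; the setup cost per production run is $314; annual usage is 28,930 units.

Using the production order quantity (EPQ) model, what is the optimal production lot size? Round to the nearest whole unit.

1,639 units

d = 28,930/360 = 80.3611 units/day;  effective holding cost H(1 − d/p) = 8.3·(1 − 80.3611/433) = 6.75959
Q* = √(2DS / H_eff) = √(2·28,930·314 / 6.75959) ≈ 1,639.43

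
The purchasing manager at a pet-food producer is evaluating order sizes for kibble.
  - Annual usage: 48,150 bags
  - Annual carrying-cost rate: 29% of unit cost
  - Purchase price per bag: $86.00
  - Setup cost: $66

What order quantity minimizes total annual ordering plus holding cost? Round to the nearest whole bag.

505 bags

Holding cost per bag per year: H = 29% × $86 = $24.9400
2DS/H = 2·48,150·66/24.94 = 254,843.62
EOQ = √254,843.62 ≈ 504.82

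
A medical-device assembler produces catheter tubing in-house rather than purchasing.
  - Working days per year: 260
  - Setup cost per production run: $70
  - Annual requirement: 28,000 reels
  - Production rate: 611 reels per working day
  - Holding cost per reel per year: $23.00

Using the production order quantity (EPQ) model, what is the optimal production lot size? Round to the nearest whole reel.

455 reels

d = 28,000/260 = 107.6923 reels/day;  effective holding cost H(1 − d/p) = 23·(1 − 107.6923/611) = 18.94612
Q* = √(2DS / H_eff) = √(2·28,000·70 / 18.94612) ≈ 454.87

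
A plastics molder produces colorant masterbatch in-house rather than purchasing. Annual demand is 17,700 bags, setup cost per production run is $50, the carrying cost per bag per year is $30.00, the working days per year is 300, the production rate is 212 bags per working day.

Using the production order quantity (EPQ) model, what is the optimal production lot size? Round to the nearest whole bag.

286 bags

Daily demand d = 17,700/300 = 59.000; p = 212; 1 − d/p = 0.72170
EPQ = √(2DS / (H(1 − d/p)))
    = √(2 × 17,700 × 50 / (30 × 0.72170)) ≈ 285.92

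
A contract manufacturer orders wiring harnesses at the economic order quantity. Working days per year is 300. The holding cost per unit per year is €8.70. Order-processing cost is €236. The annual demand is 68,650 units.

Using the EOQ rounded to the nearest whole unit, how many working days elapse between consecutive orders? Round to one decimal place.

8.4 days

Q* = √(2·D·S / H) = √(2·68,650·236 / 8.7) = √3,724,459.8 ≈ 1,929.89 → Q = 1,930 units
Cycle time = (working days × Q)/D = (300 × 1,930) / 68,650 = 8.434 days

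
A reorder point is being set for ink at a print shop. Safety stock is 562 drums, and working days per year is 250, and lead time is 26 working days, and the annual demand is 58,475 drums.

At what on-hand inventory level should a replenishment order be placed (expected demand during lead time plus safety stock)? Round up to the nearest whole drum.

Daily demand d = 58,475 / 250 = 233.900 drums/day
Demand during lead time = 233.900 × 26 = 6,081.40
Reorder point = 6,081.40 + 562 = 6,643.40 → round up

6,644 drums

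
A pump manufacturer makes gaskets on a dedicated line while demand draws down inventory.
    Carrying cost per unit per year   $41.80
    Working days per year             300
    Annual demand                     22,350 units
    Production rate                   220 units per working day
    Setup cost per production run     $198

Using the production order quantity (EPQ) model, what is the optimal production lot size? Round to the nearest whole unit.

d = 22,350/300 = 74.5000 units/day;  effective holding cost H(1 − d/p) = 41.8·(1 − 74.5000/220) = 27.64500
Q* = √(2DS / H_eff) = √(2·22,350·198 / 27.64500) ≈ 565.82

566 units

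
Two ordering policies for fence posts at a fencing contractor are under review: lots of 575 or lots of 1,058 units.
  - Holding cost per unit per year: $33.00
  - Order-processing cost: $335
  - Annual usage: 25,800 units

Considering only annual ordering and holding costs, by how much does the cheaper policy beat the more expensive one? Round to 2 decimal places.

$1,107.38

Annual cost at Q: ordering D·S/Q plus holding Q·H/2.
TC(575) = (25,800/575)×335 + (575/2)×33 = $24,518.80
TC(1,058) = (25,800/1,058)×335 + (1,058/2)×33 = $25,626.19
|ΔTC| = |$24,518.80 − $25,626.19| = $1,107.38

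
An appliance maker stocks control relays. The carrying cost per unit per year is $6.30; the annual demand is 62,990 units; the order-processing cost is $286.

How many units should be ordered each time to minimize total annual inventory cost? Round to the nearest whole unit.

Q* = √(2·D·S / H) = √(2·62,990·286 / 6.3) = √5,719,092.1 ≈ 2,391.46

2,391 units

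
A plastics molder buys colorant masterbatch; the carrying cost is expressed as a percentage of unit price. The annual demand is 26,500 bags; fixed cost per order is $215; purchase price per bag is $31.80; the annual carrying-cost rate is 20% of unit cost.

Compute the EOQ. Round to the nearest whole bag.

1,339 bags

Carrying cost H = $31.8 × 20% = $6.3600/bag/yr
EOQ = √(2DS/H) = √(2 × 26,500 × 215 / 6.36)
    = √(1,791,666.67) ≈ 1,338.53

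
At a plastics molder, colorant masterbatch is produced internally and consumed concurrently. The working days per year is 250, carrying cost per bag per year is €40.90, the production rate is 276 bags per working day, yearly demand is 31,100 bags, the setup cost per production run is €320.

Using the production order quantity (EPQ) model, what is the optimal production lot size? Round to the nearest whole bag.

d = 31,100/250 = 124.4000 bags/day;  effective holding cost H(1 − d/p) = 40.9·(1 − 124.4000/276) = 22.46536
Q* = √(2DS / H_eff) = √(2·31,100·320 / 22.46536) ≈ 941.27

941 bags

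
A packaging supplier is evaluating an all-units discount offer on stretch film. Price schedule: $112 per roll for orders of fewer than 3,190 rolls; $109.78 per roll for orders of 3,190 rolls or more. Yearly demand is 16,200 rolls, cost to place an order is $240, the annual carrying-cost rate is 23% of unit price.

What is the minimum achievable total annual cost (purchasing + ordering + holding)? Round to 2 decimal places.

H₁ = 23%×$112 = $25.7600;  H₂ = 23%×$109.78 = $25.2494
EOQ₁ = √(2×16,200×240/25.7600) = 549.42  (< 3,190, feasible at tier 1)
EOQ₂ = √(2×16,200×240/25.2494) = 554.95  (< 3,190 → use Q = 3,190 at tier-2 price)
TC(tier 1 (EOQ₁), Q≈549.4) = $1,828,553.08
TC(tier 2, Q≈3,190.0) = $1,819,927.60
Minimum at tier 2: $1,819,927.60

$1,819,927.60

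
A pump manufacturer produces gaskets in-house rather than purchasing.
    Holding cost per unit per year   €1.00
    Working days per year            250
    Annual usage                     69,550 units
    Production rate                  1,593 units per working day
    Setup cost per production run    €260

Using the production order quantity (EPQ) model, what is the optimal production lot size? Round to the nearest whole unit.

6,620 units

d = 69,550/250 = 278.2000 units/day;  effective holding cost H(1 − d/p) = 1·(1 − 278.2000/1593) = 0.82536
Q* = √(2DS / H_eff) = √(2·69,550·260 / 0.82536) ≈ 6,619.55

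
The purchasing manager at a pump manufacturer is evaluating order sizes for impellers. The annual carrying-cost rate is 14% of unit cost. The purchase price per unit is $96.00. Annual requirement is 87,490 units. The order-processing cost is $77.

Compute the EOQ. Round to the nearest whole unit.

Holding cost per unit per year: H = 14% × $96 = $13.4400
EOQ = √(2DS/H) = √(2 × 87,490 × 77 / 13.44)
    = √(1,002,489.58) ≈ 1,001.24

1,001 units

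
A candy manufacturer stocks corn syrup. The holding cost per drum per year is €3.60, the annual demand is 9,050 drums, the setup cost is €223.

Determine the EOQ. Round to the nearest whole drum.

1,059 drums

2DS/H = 2·9,050·223/3.6 = 1,121,194.44
EOQ = √1,121,194.44 ≈ 1,058.86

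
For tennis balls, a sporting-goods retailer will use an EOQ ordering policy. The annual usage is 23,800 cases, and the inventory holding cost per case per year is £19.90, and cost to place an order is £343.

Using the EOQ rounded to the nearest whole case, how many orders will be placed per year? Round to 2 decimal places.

26.27 orders per year

2DS/H = 2·23,800·343/19.9 = 820,442.21
EOQ = √820,442.21 ≈ 905.78 → Q = 906
N = D/Q = 23,800/906 ≈ 26.269 orders/yr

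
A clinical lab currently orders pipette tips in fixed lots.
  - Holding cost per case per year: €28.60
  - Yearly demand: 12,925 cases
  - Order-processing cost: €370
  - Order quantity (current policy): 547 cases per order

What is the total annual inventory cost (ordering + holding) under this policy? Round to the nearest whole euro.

€16,565

Ordering: D/Q × S = 12,925/547 × €370 = €8,742.69
Holding:  Q/2 × H = 547/2 × €28.6 = €7,822.10
Total = €8,742.69 + €7,822.10 = €16,564.79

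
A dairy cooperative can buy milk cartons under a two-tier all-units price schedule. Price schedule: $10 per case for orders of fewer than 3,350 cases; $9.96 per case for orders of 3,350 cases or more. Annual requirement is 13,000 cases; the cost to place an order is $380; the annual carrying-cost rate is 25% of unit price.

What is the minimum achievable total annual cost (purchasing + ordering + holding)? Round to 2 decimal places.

$134,969.91

H₁ = 25%×$10 = $2.5000;  H₂ = 25%×$9.96 = $2.4900
EOQ₁ = √(2×13,000×380/2.5000) = 1,987.96  (< 3,350, feasible at tier 1)
EOQ₂ = √(2×13,000×380/2.4900) = 1,991.95  (< 3,350 → use Q = 3,350 at tier-2 price)
TC(tier 1 (EOQ₁), Q≈1,988.0) = $134,969.91
TC(tier 2, Q≈3,350.0) = $135,125.38
Minimum at tier 1 (EOQ₁): $134,969.91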